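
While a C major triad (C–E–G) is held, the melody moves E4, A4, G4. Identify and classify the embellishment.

A4 is an appoggiatura.

The harmony at that moment is C major triad (C, E, G); A4 is not a chord tone.
It is approached by leap up from E4 and left by step down to G4.
Leap in, step out — an appoggiatura.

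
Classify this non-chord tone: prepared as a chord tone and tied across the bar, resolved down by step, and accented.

Suspension.

Approach: by preparation — the pitch is first a chord tone, then held (tied or repeated) while the harmony changes under it. Departure: down by step. Metric position: strong.
A prepared dissonance that resolves downward by step — a suspension. (The same figure resolving upward would be a retardation.)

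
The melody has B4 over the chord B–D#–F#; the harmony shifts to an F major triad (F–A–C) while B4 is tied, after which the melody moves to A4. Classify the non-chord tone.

B4 is a suspension.

The harmony at that moment is F major triad (F, A, C); B4 is not a chord tone.
It is held over (the same pitch as the preceding B4) and left by step down to A4.
Held over from the previous chord and resolving down by step — a suspension.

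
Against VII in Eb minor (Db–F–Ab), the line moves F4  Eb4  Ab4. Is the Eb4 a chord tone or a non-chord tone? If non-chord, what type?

The harmony at that moment is Db major triad (Db, F, Ab); Eb4 is not a chord tone.
It is approached by step down from F4 and left by leap up to Ab4.
Step in, leap out — an escape tone.

Non-chord tone — an escape tone.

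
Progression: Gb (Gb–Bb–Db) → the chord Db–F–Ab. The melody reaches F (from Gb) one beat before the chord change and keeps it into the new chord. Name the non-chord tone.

The harmony at that moment is Gb major triad (Gb, Bb, Db); F is not a chord tone.
It is approached by step down from Gb and then sustained as the same pitch into the next harmony.
Arriving early and becoming a chord tone when the harmony changes — an anticipation.

F is an anticipation.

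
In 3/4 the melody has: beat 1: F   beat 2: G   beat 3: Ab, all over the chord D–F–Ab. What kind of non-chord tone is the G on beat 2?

The harmony at that moment is D diminished triad (D, F, Ab); G is not a chord tone.
It is approached by step up from F and left by step up to Ab.
Step in, step out in the same direction — a passing tone.

Passing tone.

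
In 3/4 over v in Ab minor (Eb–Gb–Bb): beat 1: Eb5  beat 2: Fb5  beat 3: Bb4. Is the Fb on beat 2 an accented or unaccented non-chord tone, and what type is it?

Unaccented escape tone.

The harmony at that moment is Eb minor triad (Eb, Gb, Bb); Fb5 is not a chord tone.
It is approached by step up from Eb5 and left by leap down to Bb4.
Step in, leap out — an escape tone.
It falls on a weak beat, so it is unaccented.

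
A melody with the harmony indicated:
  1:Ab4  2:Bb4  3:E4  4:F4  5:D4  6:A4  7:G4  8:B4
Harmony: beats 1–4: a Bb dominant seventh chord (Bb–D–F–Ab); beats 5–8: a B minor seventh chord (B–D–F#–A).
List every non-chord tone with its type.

The harmony at that moment is Bb dominant seventh chord (Bb, D, F, Ab); E4 is not a chord tone.
It is approached by leap down from Bb4 and left by step up to F4.
Leap in, step out — an appoggiatura.
The harmony at that moment is B minor seventh chord (B, D, F#, A); G4 is not a chord tone.
It is approached by step down from A4 and left by leap up to B4.
Step in, leap out — an escape tone.

E4 (beat 3) — appoggiatura; G4 (beat 7) — escape tone.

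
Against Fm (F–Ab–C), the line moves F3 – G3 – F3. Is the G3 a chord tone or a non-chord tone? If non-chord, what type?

Non-chord tone — a neighbor tone.

The harmony at that moment is F minor triad (F, Ab, C); G3 is not a chord tone.
It is approached by step up from F3 and left by step down to F3.
Step away and step back to the same note — a neighbor tone (upper neighbor).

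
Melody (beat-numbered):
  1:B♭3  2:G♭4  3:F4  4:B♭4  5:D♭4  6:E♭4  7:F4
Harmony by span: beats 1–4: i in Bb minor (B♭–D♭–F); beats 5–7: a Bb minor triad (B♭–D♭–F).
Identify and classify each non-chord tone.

The harmony at that moment is B♭ minor triad (B♭, D♭, F); G♭4 is not a chord tone.
It is approached by leap up from B♭3 and left by step down to F4.
Leap in, step out — an appoggiatura.
The harmony at that moment is B♭ minor triad (B♭, D♭, F); E♭4 is not a chord tone.
It is approached by step up from D♭4 and left by step up to F4.
Step in, step out in the same direction — a passing tone.

G♭4 (beat 2) — appoggiatura; E♭4 (beat 6) — passing tone.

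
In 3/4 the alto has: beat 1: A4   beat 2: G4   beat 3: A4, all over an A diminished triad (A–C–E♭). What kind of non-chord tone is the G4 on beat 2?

The harmony at that moment is A diminished triad (A, C, E♭); G4 is not a chord tone.
It is approached by step down from A4 and left by step up to A4.
Step away and step back to the same note — a neighbor tone (lower neighbor).

Lower neighbor tone.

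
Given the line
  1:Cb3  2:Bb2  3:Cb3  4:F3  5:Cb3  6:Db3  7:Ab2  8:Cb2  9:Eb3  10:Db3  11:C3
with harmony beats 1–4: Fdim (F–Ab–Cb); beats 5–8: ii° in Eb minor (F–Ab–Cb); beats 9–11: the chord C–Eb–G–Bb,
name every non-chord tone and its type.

Bb2 (beat 2) — neighbor tone; Db3 (beat 6) — escape tone; Db3 (beat 10) — passing tone.

The harmony at that moment is F diminished triad (F, Ab, Cb); Bb2 is not a chord tone.
It is approached by step down from Cb3 and left by step up to Cb3.
Step away and step back to the same note — a neighbor tone (lower neighbor).
The harmony at that moment is F diminished triad (F, Ab, Cb); Db3 is not a chord tone.
It is approached by step up from Cb3 and left by leap down to Ab2.
Step in, leap out — an escape tone.
The harmony at that moment is C minor seventh chord (C, Eb, G, Bb); Db3 is not a chord tone.
It is approached by step down from Eb3 and left by step down to C3.
Step in, step out in the same direction — a passing tone.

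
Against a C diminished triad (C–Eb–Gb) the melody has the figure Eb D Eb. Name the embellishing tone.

D is a neighbor tone.

The harmony at that moment is C diminished triad (C, Eb, Gb); D is not a chord tone.
It is approached by step down from Eb and left by step up to Eb.
Step away and step back to the same note — a neighbor tone (lower neighbor).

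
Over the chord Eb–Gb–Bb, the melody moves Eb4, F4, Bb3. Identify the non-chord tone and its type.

F4 is an escape tone.

The harmony at that moment is Eb minor triad (Eb, Gb, Bb); F4 is not a chord tone.
It is approached by step up from Eb4 and left by leap down to Bb3.
Step in, leap out — an escape tone.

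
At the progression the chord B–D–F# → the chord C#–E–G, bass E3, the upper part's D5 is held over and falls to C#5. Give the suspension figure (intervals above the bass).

7–6 suspension.

At the second chord the bass is E3. The suspended D5 lies a seventh above the bass; after resolving down by step to C#5, the interval above the bass becomes a sixth.
Suspension figures are named by those two intervals: 7–6.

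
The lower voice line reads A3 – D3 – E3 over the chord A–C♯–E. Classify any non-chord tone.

The harmony at that moment is A major triad (A, C♯, E); D3 is not a chord tone.
It is approached by leap down from A3 and left by step up to E3.
Leap in, step out — an appoggiatura.

D3 is an appoggiatura.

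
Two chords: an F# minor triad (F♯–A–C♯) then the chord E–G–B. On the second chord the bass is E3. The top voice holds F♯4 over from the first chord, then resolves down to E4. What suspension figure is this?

At the second chord the bass is E3. The suspended F♯4 lies a ninth above the bass; after resolving down by step to E4, the interval above the bass becomes an octave.
Suspension figures are named by those two intervals: 9–8.

9–8 suspension.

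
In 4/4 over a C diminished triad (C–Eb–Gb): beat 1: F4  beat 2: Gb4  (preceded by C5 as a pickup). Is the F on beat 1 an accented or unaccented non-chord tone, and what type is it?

Accented appoggiatura.

The harmony at that moment is C diminished triad (C, Eb, Gb); F4 is not a chord tone.
It is approached by leap down from C5 and left by step up to Gb4.
Leap in, step out — an appoggiatura.
It falls on the downbeat, so it is accented.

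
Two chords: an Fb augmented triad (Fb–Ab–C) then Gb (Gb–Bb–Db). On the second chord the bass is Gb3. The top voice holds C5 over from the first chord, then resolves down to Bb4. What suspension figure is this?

At the second chord the bass is Gb3. The suspended C5 lies a fourth above the bass; after resolving down by step to Bb4, the interval above the bass becomes a third.
Suspension figures are named by those two intervals: 4–3.

4–3 suspension.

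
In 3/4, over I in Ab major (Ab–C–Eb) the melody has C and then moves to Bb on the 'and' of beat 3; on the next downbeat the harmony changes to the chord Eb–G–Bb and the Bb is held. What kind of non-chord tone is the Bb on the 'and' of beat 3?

The harmony at that moment is Ab major triad (Ab, C, Eb); Bb is not a chord tone.
It is approached by step down from C and then sustained as the same pitch into the next harmony.
Arriving early and becoming a chord tone when the harmony changes — an anticipation.

Anticipation.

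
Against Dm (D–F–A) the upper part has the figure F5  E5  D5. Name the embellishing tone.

E5 is a passing tone.

The harmony at that moment is D minor triad (D, F, A); E5 is not a chord tone.
It is approached by step down from F5 and left by step down to D5.
Step in, step out in the same direction — a passing tone.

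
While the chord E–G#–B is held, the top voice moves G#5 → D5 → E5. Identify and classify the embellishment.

D5 is an appoggiatura.

The harmony at that moment is E major triad (E, G#, B); D5 is not a chord tone.
It is approached by leap down from G#5 and left by step up to E5.
Leap in, step out — an appoggiatura.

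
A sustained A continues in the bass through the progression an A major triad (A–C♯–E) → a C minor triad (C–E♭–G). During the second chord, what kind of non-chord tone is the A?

Pedal tone (pedal point).

The harmony at that moment is C minor triad (C, E♭, G); A is not a chord tone.
It is held over (the same pitch as the preceding A) and then sustained as the same pitch into the next harmony.
Sustained through a change of harmony — a pedal tone.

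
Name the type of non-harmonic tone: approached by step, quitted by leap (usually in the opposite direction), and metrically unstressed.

Approach: by step. Departure: by leap. Metric position: weak.
Step in, leap out, from a weak position — an escape tone (échappée). (It is the mirror image of the appoggiatura, which leaps in and steps out on a strong beat.)

Escape tone.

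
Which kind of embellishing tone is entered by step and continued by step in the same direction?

Passing tone.

Approach: by step. Departure: by step, continuing in the same direction.
Stepwise on both sides with no change of direction means the note fills in the space between two different chord tones — a passing tone. (Had it turned back to its starting note it would be a neighbor tone instead.)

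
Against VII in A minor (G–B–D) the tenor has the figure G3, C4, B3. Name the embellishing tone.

The harmony at that moment is G major triad (G, B, D); C4 is not a chord tone.
It is approached by leap up from G3 and left by step down to B3.
Leap in, step out — an appoggiatura.

C4 is an appoggiatura.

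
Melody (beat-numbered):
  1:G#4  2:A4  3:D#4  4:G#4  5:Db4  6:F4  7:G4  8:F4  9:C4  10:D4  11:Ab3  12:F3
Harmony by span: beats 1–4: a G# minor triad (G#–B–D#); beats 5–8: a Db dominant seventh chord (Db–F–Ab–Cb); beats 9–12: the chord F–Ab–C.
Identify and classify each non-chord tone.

A4 (beat 2) — escape tone; G4 (beat 7) — neighbor tone; D4 (beat 10) — escape tone.

The harmony at that moment is G# minor triad (G#, B, D#); A4 is not a chord tone.
It is approached by step up from G#4 and left by leap down to D#4.
Step in, leap out — an escape tone.
The harmony at that moment is Db dominant seventh chord (Db, F, Ab, Cb); G4 is not a chord tone.
It is approached by step up from F4 and left by step down to F4.
Step away and step back to the same note — a neighbor tone (upper neighbor).
The harmony at that moment is F minor triad (F, Ab, C); D4 is not a chord tone.
It is approached by step up from C4 and left by leap down to Ab3.
Step in, leap out — an escape tone.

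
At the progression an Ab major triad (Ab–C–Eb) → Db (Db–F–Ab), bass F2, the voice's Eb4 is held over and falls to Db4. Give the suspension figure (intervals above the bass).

At the second chord the bass is F2. The suspended Eb4 lies a seventh above the bass; after resolving down by step to Db4, the interval above the bass becomes a sixth.
Suspension figures are named by those two intervals: 7–6.

7–6 suspension.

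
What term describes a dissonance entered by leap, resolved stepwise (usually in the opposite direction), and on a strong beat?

Appoggiatura.

Approach: by leap. Departure: by step. Metric position: strong.
Leap in, step out, in a metrically strong position — an appoggiatura. (It is the mirror image of the escape tone, which steps in and leaps out from a weak position.)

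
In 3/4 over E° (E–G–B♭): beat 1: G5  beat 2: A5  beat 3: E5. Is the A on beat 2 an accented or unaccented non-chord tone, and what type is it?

Unaccented escape tone.

The harmony at that moment is E diminished triad (E, G, B♭); A5 is not a chord tone.
It is approached by step up from G5 and left by leap down to E5.
Step in, leap out — an escape tone.
It falls on a weak beat, so it is unaccented.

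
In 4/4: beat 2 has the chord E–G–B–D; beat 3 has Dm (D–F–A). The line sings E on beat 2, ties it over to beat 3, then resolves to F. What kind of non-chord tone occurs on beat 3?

Retardation.

The harmony at that moment is D minor triad (D, F, A); E is not a chord tone.
It is held over (the same pitch as the preceding E) and left by step up to F.
Held over from the previous chord and resolving up by step — a retardation.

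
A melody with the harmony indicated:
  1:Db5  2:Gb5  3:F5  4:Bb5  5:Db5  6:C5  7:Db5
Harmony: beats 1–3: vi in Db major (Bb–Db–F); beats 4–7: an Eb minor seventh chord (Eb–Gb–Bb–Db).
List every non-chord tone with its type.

Gb5 (beat 2) — appoggiatura; C5 (beat 6) — neighbor tone.

The harmony at that moment is Bb minor triad (Bb, Db, F); Gb5 is not a chord tone.
It is approached by leap up from Db5 and left by step down to F5.
Leap in, step out — an appoggiatura.
The harmony at that moment is Eb minor seventh chord (Eb, Gb, Bb, Db); C5 is not a chord tone.
It is approached by step down from Db5 and left by step up to Db5.
Step away and step back to the same note — a neighbor tone (lower neighbor).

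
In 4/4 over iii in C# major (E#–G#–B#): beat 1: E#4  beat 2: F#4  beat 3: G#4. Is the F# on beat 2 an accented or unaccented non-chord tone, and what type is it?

The harmony at that moment is E# minor triad (E#, G#, B#); F#4 is not a chord tone.
It is approached by step up from E#4 and left by step up to G#4.
Step in, step out in the same direction — a passing tone.
It falls on a weak beat, so it is unaccented.

Unaccented passing tone.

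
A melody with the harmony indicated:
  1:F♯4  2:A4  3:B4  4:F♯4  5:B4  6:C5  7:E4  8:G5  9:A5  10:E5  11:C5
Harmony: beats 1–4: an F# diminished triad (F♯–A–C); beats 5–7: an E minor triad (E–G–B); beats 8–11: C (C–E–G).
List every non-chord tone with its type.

The harmony at that moment is F♯ diminished triad (F♯, A, C); B4 is not a chord tone.
It is approached by step up from A4 and left by leap down to F♯4.
Step in, leap out — an escape tone.
The harmony at that moment is E minor triad (E, G, B); C5 is not a chord tone.
It is approached by step up from B4 and left by leap down to E4.
Step in, leap out — an escape tone.
The harmony at that moment is C major triad (C, E, G); A5 is not a chord tone.
It is approached by step up from G5 and left by leap down to E5.
Step in, leap out — an escape tone.

B4 (beat 3) — escape tone; C5 (beat 6) — escape tone; A5 (beat 9) — escape tone.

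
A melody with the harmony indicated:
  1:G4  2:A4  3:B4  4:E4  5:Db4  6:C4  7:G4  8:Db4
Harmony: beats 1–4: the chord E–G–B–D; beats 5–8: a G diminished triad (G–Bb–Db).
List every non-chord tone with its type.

A4 (beat 2) — passing tone; C4 (beat 6) — escape tone.

The harmony at that moment is E minor seventh chord (E, G, B, D); A4 is not a chord tone.
It is approached by step up from G4 and left by step up to B4.
Step in, step out in the same direction — a passing tone.
The harmony at that moment is G diminished triad (G, Bb, Db); C4 is not a chord tone.
It is approached by step down from Db4 and left by leap up to G4.
Step in, leap out — an escape tone.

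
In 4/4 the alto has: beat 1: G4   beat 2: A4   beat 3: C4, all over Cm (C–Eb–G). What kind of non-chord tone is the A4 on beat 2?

The harmony at that moment is C minor triad (C, Eb, G); A4 is not a chord tone.
It is approached by step up from G4 and left by leap down to C4.
Step in, leap out, on a weak beat — an escape tone.

Escape tone.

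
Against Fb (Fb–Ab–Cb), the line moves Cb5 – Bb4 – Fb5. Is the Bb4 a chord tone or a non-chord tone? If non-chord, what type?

Non-chord tone — an escape tone.

The harmony at that moment is Fb major triad (Fb, Ab, Cb); Bb4 is not a chord tone.
It is approached by step down from Cb5 and left by leap up to Fb5.
Step in, leap out — an escape tone.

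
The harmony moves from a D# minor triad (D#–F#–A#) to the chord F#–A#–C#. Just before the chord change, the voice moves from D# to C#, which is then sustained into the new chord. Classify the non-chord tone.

C# is an anticipation.

The harmony at that moment is D# minor triad (D#, F#, A#); C# is not a chord tone.
It is approached by step down from D# and then sustained as the same pitch into the next harmony.
Arriving early and becoming a chord tone when the harmony changes — an anticipation.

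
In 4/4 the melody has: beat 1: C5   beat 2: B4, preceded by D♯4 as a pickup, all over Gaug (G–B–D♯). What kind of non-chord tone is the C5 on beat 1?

Appoggiatura.

The harmony at that moment is G augmented triad (G, B, D♯); C5 is not a chord tone.
It is approached by leap up from D♯4 and left by step down to B4.
Leap in, step out, metrically accented — an appoggiatura.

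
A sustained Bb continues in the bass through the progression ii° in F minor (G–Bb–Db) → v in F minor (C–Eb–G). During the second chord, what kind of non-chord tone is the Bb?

The harmony at that moment is C minor triad (C, Eb, G); Bb is not a chord tone.
It is held over (the same pitch as the preceding Bb) and then sustained as the same pitch into the next harmony.
Sustained through a change of harmony — a pedal tone.

Pedal tone (pedal point).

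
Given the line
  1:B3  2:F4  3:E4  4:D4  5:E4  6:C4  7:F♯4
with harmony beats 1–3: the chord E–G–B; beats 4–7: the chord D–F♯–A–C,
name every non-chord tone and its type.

F4 (beat 2) — appoggiatura; E4 (beat 5) — escape tone.

The harmony at that moment is E minor triad (E, G, B); F4 is not a chord tone.
It is approached by leap up from B3 and left by step down to E4.
Leap in, step out — an appoggiatura.
The harmony at that moment is D dominant seventh chord (D, F♯, A, C); E4 is not a chord tone.
It is approached by step up from D4 and left by leap down to C4.
Step in, leap out — an escape tone.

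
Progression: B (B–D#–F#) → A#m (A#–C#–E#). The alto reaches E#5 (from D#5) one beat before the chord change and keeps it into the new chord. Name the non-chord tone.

E#5 is an anticipation.

The harmony at that moment is B major triad (B, D#, F#); E#5 is not a chord tone.
It is approached by step up from D#5 and then sustained as the same pitch into the next harmony.
Arriving early and becoming a chord tone when the harmony changes — an anticipation.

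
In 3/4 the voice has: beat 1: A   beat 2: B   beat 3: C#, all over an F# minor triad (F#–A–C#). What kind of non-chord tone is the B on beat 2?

The harmony at that moment is F# minor triad (F#, A, C#); B is not a chord tone.
It is approached by step up from A and left by step up to C#.
Step in, step out in the same direction — a passing tone.

Passing tone.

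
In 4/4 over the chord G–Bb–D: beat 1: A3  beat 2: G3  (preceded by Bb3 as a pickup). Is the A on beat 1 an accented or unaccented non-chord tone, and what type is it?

The harmony at that moment is G minor triad (G, Bb, D); A3 is not a chord tone.
It is approached by step down from Bb3 and left by step down to G3.
Step in, step out in the same direction — a passing tone.
It falls on the downbeat, so it is accented.

Accented passing tone.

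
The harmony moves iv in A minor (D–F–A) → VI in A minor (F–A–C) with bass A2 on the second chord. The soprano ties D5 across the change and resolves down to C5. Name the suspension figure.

At the second chord the bass is A2. The suspended D5 lies a fourth above the bass; after resolving down by step to C5, the interval above the bass becomes a third.
Suspension figures are named by those two intervals: 4–3.

4–3 suspension.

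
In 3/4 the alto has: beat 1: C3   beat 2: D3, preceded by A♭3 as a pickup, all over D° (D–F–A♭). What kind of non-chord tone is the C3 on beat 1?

Appoggiatura.

The harmony at that moment is D diminished triad (D, F, A♭); C3 is not a chord tone.
It is approached by leap down from A♭3 and left by step up to D3.
Leap in, step out, metrically accented — an appoggiatura.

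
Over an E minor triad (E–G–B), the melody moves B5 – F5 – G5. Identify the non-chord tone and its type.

The harmony at that moment is E minor triad (E, G, B); F5 is not a chord tone.
It is approached by leap down from B5 and left by step up to G5.
Leap in, step out — an appoggiatura.

F5 is an appoggiatura.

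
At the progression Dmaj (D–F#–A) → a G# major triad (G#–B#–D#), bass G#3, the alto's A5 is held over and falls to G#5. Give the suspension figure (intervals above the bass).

9–8 suspension.

At the second chord the bass is G#3. The suspended A5 lies a ninth above the bass; after resolving down by step to G#5, the interval above the bass becomes an octave.
Suspension figures are named by those two intervals: 9–8.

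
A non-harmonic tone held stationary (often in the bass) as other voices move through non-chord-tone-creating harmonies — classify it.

Pedal tone.

Approach: none. Departure: none — a single pitch is sustained while the chords change around it, passing through harmonies that do not contain it.
No melodic motion at all; the dissonance is created entirely by the moving harmonies against the stationary note — a pedal tone (pedal point).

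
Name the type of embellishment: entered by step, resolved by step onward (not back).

Passing tone.

Approach: by step. Departure: by step, continuing in the same direction.
Stepwise on both sides with no change of direction means the note fills in the space between two different chord tones — a passing tone. (Had it turned back to its starting note it would be a neighbor tone instead.)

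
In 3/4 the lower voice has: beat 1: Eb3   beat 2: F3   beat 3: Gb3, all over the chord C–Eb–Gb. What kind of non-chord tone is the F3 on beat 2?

The harmony at that moment is C diminished triad (C, Eb, Gb); F3 is not a chord tone.
It is approached by step up from Eb3 and left by step up to Gb3.
Step in, step out in the same direction — a passing tone.

Passing tone.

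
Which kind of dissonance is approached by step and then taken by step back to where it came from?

Approach: by step. Departure: by step in the opposite direction, back to the starting pitch.
Stepwise on both sides but reversing to return to the same chord tone — a neighbor tone. (Had it continued onward in the same direction it would be a passing tone instead.)

Neighbor tone.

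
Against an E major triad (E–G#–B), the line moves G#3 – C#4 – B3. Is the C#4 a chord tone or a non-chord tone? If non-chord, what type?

Non-chord tone — an appoggiatura.

The harmony at that moment is E major triad (E, G#, B); C#4 is not a chord tone.
It is approached by leap up from G#3 and left by step down to B3.
Leap in, step out — an appoggiatura.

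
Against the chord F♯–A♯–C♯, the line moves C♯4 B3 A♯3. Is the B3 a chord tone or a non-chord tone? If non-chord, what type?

Non-chord tone — a passing tone.

The harmony at that moment is F♯ major triad (F♯, A♯, C♯); B3 is not a chord tone.
It is approached by step down from C♯4 and left by step down to A♯3.
Step in, step out in the same direction — a passing tone.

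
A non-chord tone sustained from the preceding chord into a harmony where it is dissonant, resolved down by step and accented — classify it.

Approach: by preparation — the pitch is first a chord tone, then held (tied or repeated) while the harmony changes under it. Departure: down by step. Metric position: strong.
A prepared dissonance that resolves downward by step — a suspension. (The same figure resolving upward would be a retardation.)

Suspension.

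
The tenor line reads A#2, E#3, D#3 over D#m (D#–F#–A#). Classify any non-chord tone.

E#3 is an appoggiatura.

The harmony at that moment is D# minor triad (D#, F#, A#); E#3 is not a chord tone.
It is approached by leap up from A#2 and left by step down to D#3.
Leap in, step out — an appoggiatura.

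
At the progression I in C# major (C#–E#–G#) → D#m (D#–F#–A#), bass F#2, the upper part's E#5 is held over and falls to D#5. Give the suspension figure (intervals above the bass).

7–6 suspension.

At the second chord the bass is F#2. The suspended E#5 lies a seventh above the bass; after resolving down by step to D#5, the interval above the bass becomes a sixth.
Suspension figures are named by those two intervals: 7–6.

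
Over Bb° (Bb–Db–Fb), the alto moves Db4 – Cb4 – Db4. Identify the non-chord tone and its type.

The harmony at that moment is Bb diminished triad (Bb, Db, Fb); Cb4 is not a chord tone.
It is approached by step down from Db4 and left by step up to Db4.
Step away and step back to the same note — a neighbor tone (lower neighbor).

Cb4 is a neighbor tone.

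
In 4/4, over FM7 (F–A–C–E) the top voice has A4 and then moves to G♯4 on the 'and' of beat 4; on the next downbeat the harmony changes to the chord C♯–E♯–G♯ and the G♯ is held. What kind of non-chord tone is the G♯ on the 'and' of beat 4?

The harmony at that moment is F major seventh chord (F, A, C, E); G♯4 is not a chord tone.
It is approached by step down from A4 and then sustained as the same pitch into the next harmony.
Arriving early and becoming a chord tone when the harmony changes — an anticipation.

Anticipation.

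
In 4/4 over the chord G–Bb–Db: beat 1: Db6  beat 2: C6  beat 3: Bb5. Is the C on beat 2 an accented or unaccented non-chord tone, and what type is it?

The harmony at that moment is G diminished triad (G, Bb, Db); C6 is not a chord tone.
It is approached by step down from Db6 and left by step down to Bb5.
Step in, step out in the same direction — a passing tone.
It falls on a weak beat, so it is unaccented.

Unaccented passing tone.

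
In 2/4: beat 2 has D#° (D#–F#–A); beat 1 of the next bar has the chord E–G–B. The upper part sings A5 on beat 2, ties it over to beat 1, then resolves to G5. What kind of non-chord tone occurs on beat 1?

The harmony at that moment is E minor triad (E, G, B); A5 is not a chord tone.
It is held over (the same pitch as the preceding A5) and left by step down to G5.
Held over from the previous chord and resolving down by step — a suspension.

Suspension.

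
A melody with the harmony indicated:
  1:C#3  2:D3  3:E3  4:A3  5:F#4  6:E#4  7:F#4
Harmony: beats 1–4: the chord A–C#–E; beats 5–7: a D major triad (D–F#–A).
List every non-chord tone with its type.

D3 (beat 2) — passing tone; E#4 (beat 6) — neighbor tone.

The harmony at that moment is A major triad (A, C#, E); D3 is not a chord tone.
It is approached by step up from C#3 and left by step up to E3.
Step in, step out in the same direction — a passing tone.
The harmony at that moment is D major triad (D, F#, A); E#4 is not a chord tone.
It is approached by step down from F#4 and left by step up to F#4.
Step away and step back to the same note — a neighbor tone (lower neighbor).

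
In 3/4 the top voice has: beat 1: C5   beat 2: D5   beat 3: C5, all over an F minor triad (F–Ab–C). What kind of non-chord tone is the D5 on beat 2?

Upper neighbor tone.

The harmony at that moment is F minor triad (F, Ab, C); D5 is not a chord tone.
It is approached by step up from C5 and left by step down to C5.
Step away and step back to the same note — a neighbor tone (upper neighbor).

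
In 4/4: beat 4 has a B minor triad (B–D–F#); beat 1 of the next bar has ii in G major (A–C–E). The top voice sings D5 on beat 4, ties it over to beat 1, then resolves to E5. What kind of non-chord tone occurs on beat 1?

The harmony at that moment is A minor triad (A, C, E); D5 is not a chord tone.
It is held over (the same pitch as the preceding D5) and left by step up to E5.
Held over from the previous chord and resolving up by step — a retardation.

Retardation.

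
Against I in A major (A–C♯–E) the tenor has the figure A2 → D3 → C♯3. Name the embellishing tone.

The harmony at that moment is A major triad (A, C♯, E); D3 is not a chord tone.
It is approached by leap up from A2 and left by step down to C♯3.
Leap in, step out — an appoggiatura.

D3 is an appoggiatura.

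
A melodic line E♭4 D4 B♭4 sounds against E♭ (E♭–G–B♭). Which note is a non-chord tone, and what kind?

The harmony at that moment is E♭ major triad (E♭, G, B♭); D4 is not a chord tone.
It is approached by step down from E♭4 and left by leap up to B♭4.
Step in, leap out — an escape tone.

D4 is an escape tone.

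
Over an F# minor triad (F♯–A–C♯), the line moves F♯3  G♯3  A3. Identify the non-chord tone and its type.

G♯3 is a passing tone.

The harmony at that moment is F♯ minor triad (F♯, A, C♯); G♯3 is not a chord tone.
It is approached by step up from F♯3 and left by step up to A3.
Step in, step out in the same direction — a passing tone.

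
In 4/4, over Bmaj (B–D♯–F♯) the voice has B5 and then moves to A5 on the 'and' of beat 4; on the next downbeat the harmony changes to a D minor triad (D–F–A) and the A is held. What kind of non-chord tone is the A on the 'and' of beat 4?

Anticipation.

The harmony at that moment is B major triad (B, D♯, F♯); A5 is not a chord tone.
It is approached by step down from B5 and then sustained as the same pitch into the next harmony.
Arriving early and becoming a chord tone when the harmony changes — an anticipation.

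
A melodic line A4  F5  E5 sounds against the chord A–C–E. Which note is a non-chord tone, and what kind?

The harmony at that moment is A minor triad (A, C, E); F5 is not a chord tone.
It is approached by leap up from A4 and left by step down to E5.
Leap in, step out — an appoggiatura.

F5 is an appoggiatura.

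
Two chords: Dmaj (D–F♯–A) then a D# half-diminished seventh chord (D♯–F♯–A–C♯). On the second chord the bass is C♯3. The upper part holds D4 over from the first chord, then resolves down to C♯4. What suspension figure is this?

At the second chord the bass is C♯3. The suspended D4 lies a ninth above the bass; after resolving down by step to C♯4, the interval above the bass becomes an octave.
Suspension figures are named by those two intervals: 9–8.

9–8 suspension.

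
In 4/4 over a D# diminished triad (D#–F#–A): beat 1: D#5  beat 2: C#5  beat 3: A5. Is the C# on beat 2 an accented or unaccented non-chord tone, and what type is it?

The harmony at that moment is D# diminished triad (D#, F#, A); C#5 is not a chord tone.
It is approached by step down from D#5 and left by leap up to A5.
Step in, leap out — an escape tone.
It falls on a weak beat, so it is unaccented.

Unaccented escape tone.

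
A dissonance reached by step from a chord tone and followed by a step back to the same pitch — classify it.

Neighbor tone.

Approach: by step. Departure: by step in the opposite direction, back to the starting pitch.
Stepwise on both sides but reversing to return to the same chord tone — a neighbor tone. (Had it continued onward in the same direction it would be a passing tone instead.)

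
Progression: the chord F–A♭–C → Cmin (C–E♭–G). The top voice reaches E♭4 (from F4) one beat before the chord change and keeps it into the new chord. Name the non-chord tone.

The harmony at that moment is F minor triad (F, A♭, C); E♭4 is not a chord tone.
It is approached by step down from F4 and then sustained as the same pitch into the next harmony.
Arriving early and becoming a chord tone when the harmony changes — an anticipation.

E♭4 is an anticipation.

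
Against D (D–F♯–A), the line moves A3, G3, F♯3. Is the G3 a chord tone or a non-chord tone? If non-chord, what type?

The harmony at that moment is D major triad (D, F♯, A); G3 is not a chord tone.
It is approached by step down from A3 and left by step down to F♯3.
Step in, step out in the same direction — a passing tone.

Non-chord tone — a passing tone.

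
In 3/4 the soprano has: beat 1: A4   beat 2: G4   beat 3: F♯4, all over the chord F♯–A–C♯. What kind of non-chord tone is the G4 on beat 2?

Passing tone.

The harmony at that moment is F♯ minor triad (F♯, A, C♯); G4 is not a chord tone.
It is approached by step down from A4 and left by step down to F♯4.
Step in, step out in the same direction — a passing tone.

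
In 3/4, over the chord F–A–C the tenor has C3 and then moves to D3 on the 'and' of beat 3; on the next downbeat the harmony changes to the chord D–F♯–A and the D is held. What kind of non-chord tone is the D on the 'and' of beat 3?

The harmony at that moment is F major triad (F, A, C); D3 is not a chord tone.
It is approached by step up from C3 and then sustained as the same pitch into the next harmony.
Arriving early and becoming a chord tone when the harmony changes — an anticipation.

Anticipation.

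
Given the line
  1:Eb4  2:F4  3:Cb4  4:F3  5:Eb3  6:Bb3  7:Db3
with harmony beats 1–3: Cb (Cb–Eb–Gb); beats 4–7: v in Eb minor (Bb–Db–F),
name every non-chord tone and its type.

The harmony at that moment is Cb major triad (Cb, Eb, Gb); F4 is not a chord tone.
It is approached by step up from Eb4 and left by leap down to Cb4.
Step in, leap out — an escape tone.
The harmony at that moment is Bb minor triad (Bb, Db, F); Eb3 is not a chord tone.
It is approached by step down from F3 and left by leap up to Bb3.
Step in, leap out — an escape tone.

F4 (beat 2) — escape tone; Eb3 (beat 5) — escape tone.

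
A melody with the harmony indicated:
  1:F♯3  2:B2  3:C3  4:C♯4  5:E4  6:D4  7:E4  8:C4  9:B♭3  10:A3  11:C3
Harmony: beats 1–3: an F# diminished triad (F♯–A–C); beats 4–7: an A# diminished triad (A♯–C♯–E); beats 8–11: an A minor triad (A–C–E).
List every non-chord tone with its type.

The harmony at that moment is F♯ diminished triad (F♯, A, C); B2 is not a chord tone.
It is approached by leap down from F♯3 and left by step up to C3.
Leap in, step out — an appoggiatura.
The harmony at that moment is A♯ diminished triad (A♯, C♯, E); D4 is not a chord tone.
It is approached by step down from E4 and left by step up to E4.
Step away and step back to the same note — a neighbor tone (lower neighbor).
The harmony at that moment is A minor triad (A, C, E); B♭3 is not a chord tone.
It is approached by step down from C4 and left by step down to A3.
Step in, step out in the same direction — a passing tone.

B2 (beat 2) — appoggiatura; D4 (beat 6) — neighbor tone; B♭3 (beat 9) — passing tone.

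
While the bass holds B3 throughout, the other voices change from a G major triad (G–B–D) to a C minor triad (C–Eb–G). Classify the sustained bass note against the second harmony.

Pedal tone (pedal point).

The harmony at that moment is C minor triad (C, Eb, G); B3 is not a chord tone.
It is held over (the same pitch as the preceding B3) and then sustained as the same pitch into the next harmony.
Sustained through a change of harmony — a pedal tone.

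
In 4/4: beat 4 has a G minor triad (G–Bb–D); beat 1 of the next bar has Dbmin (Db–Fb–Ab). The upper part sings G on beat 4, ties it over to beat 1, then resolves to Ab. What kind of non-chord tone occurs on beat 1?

Retardation.

The harmony at that moment is Db minor triad (Db, Fb, Ab); G is not a chord tone.
It is held over (the same pitch as the preceding G) and left by step up to Ab.
Held over from the previous chord and resolving up by step — a retardation.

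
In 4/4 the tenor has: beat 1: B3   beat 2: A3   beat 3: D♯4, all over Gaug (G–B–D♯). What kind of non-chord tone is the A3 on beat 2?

Escape tone.

The harmony at that moment is G augmented triad (G, B, D♯); A3 is not a chord tone.
It is approached by step down from B3 and left by leap up to D♯4.
Step in, leap out, on a weak beat — an escape tone.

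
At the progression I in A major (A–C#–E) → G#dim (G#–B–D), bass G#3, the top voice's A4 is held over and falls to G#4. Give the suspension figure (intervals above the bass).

At the second chord the bass is G#3. The suspended A4 lies a ninth above the bass; after resolving down by step to G#4, the interval above the bass becomes an octave.
Suspension figures are named by those two intervals: 9–8.

9–8 suspension.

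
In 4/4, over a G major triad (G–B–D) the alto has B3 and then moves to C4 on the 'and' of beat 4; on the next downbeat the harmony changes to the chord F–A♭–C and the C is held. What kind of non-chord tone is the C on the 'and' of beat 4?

The harmony at that moment is G major triad (G, B, D); C4 is not a chord tone.
It is approached by step up from B3 and then sustained as the same pitch into the next harmony.
Arriving early and becoming a chord tone when the harmony changes — an anticipation.

Anticipation.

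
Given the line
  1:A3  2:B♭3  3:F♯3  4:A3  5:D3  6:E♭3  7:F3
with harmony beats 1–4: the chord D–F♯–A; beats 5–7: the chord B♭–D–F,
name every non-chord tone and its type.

The harmony at that moment is D major triad (D, F♯, A); B♭3 is not a chord tone.
It is approached by step up from A3 and left by leap down to F♯3.
Step in, leap out — an escape tone.
The harmony at that moment is B♭ major triad (B♭, D, F); E♭3 is not a chord tone.
It is approached by step up from D3 and left by step up to F3.
Step in, step out in the same direction — a passing tone.

B♭3 (beat 2) — escape tone; E♭3 (beat 6) — passing tone.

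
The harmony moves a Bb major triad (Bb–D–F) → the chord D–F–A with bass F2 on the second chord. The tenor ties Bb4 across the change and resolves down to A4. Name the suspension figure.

At the second chord the bass is F2. The suspended Bb4 lies a fourth above the bass; after resolving down by step to A4, the interval above the bass becomes a third.
Suspension figures are named by those two intervals: 4–3.

4–3 suspension.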